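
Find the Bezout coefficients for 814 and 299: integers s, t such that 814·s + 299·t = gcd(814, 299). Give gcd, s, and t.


Euclidean algorithm on (814, 299) — divide until remainder is 0:
  814 = 2 · 299 + 216
  299 = 1 · 216 + 83
  216 = 2 · 83 + 50
  83 = 1 · 50 + 33
  50 = 1 · 33 + 17
  33 = 1 · 17 + 16
  17 = 1 · 16 + 1
  16 = 16 · 1 + 0
gcd(814, 299) = 1.
Track Bezout coefficients alongside the remainders: start with r₀ = 814 = a·1 + b·0 (s = 1, t = 0) and r₁ = 299 = a·0 + b·1 (s = 0, t = 1); each new remainder r_{k+1} = r_{k-1} − q_k·r_k inherits s_{k+1} = s_{k-1} − q_k·s_k, t_{k+1} = t_{k-1} − q_k·t_k, so r_k = a·s_k + b·t_k at every step:
  q = 2: r = 216, s = 1 − 2·0 = 1, t = 0 − 2·1 = -2  (check: 814·1 + 299·(-2) = 216)
  q = 1: r = 83, s = 0 − 1·1 = -1, t = 1 − 1·(-2) = 3  (check: 814·(-1) + 299·3 = 83)
  q = 2: r = 50, s = 1 − 2·(-1) = 3, t = -2 − 2·3 = -8  (check: 814·3 + 299·(-8) = 50)
  q = 1: r = 33, s = -1 − 1·3 = -4, t = 3 − 1·(-8) = 11  (check: 814·(-4) + 299·11 = 33)
  q = 1: r = 17, s = 3 − 1·(-4) = 7, t = -8 − 1·11 = -19  (check: 814·7 + 299·(-19) = 17)
  q = 1: r = 16, s = -4 − 1·7 = -11, t = 11 − 1·(-19) = 30  (check: 814·(-11) + 299·30 = 16)
  q = 1: r = 1, s = 7 − 1·(-11) = 18, t = -19 − 1·30 = -49  (check: 814·18 + 299·(-49) = 1)
The row with r = 1 (the gcd) gives the Bezout coefficients s = 18, t = -49.
Result: 814 · (18) + 299 · (-49) = 1.

gcd(814, 299) = 1; s = 18, t = -49 (check: 814·18 + 299·(-49) = 1).


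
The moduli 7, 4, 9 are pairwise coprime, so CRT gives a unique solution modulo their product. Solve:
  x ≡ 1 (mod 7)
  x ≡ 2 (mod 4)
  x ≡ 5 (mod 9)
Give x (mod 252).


Moduli 7, 4, 9 are pairwise coprime; by CRT there is a unique solution modulo M = 7 · 4 · 9 = 252.
Solve pairwise, accumulating the modulus:
  Start with x ≡ 1 (mod 7).
  Combine with x ≡ 2 (mod 4): since gcd(7, 4) = 1, we get a unique residue mod 28.
    Write x = 1 + 7·t and substitute into x ≡ 2 (mod 4): 7·t ≡ 2 − 1 = 1 (mod 4).
    Reduce coefficients mod 4: 3·t ≡ 1 (mod 4).
    The inverse of 3 mod 4 is 3 (since 3·3 = 9 = 2·4 + 1), so t ≡ 3·1 = 3 ≡ 3 (mod 4).
    Then x = 1 + 7·3 = 22, valid modulo lcm(7, 4) = 28: x ≡ 22 (mod 28).
  Combine with x ≡ 5 (mod 9): since gcd(28, 9) = 1, we get a unique residue mod 252.
    Write x = 22 + 28·t and substitute into x ≡ 5 (mod 9): 28·t ≡ 5 − 22 = -17 (mod 9).
    Reduce coefficients mod 9: 1·t ≡ 1 (mod 9).
    So t ≡ 1 (mod 9).
    Then x = 22 + 28·1 = 50, valid modulo lcm(28, 9) = 252: x ≡ 50 (mod 252).
Verify: 50 mod 7 = 1 ✓, 50 mod 4 = 2 ✓, 50 mod 9 = 5 ✓.

x ≡ 50 (mod 252).


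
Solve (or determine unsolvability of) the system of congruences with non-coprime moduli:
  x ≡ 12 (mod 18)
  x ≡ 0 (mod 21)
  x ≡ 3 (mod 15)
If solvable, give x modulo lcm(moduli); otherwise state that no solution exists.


Moduli 18, 21, 15 are not pairwise coprime, so CRT works modulo lcm(m_i) when all pairwise compatibility conditions hold.
Pairwise compatibility: gcd(m_i, m_j) must divide a_i - a_j for every pair.
Merge one congruence at a time:
  Start: x ≡ 12 (mod 18).
  Combine with x ≡ 0 (mod 21): gcd(18, 21) = 3; 0 - 12 = -12, which IS divisible by 3, so compatible.
    Write x = 12 + 18·t and substitute into x ≡ 0 (mod 21): 18·t ≡ 0 − 12 = -12 (mod 21).
    Divide the congruence (and modulus) by g = 3: 6·t ≡ -4 (mod 7).
    Reduce coefficients mod 7: 6·t ≡ 3 (mod 7).
    The inverse of 6 mod 7 is 6 (since 6·6 = 36 = 5·7 + 1), so t ≡ 6·3 = 18 ≡ 4 (mod 7).
    Then x = 12 + 18·4 = 84, valid modulo lcm(18, 21) = 126: x ≡ 84 (mod 126).
  Combine with x ≡ 3 (mod 15): gcd(126, 15) = 3; 3 - 84 = -81, which IS divisible by 3, so compatible.
    Write x = 84 + 126·t and substitute into x ≡ 3 (mod 15): 126·t ≡ 3 − 84 = -81 (mod 15).
    Divide the congruence (and modulus) by g = 3: 42·t ≡ -27 (mod 5).
    Reduce coefficients mod 5: 2·t ≡ 3 (mod 5).
    The inverse of 2 mod 5 is 3 (since 2·3 = 6 = 1·5 + 1), so t ≡ 3·3 = 9 ≡ 4 (mod 5).
    Then x = 84 + 126·4 = 588, valid modulo lcm(126, 15) = 630: x ≡ 588 (mod 630).
Verify: 588 mod 18 = 12, 588 mod 21 = 0, 588 mod 15 = 3.

x ≡ 588 (mod 630).


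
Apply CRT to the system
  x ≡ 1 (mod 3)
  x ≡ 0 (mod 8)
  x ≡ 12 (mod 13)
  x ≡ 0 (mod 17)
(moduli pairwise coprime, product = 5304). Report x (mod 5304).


Product of moduli M = 3 · 8 · 13 · 17 = 5304.
Merge one congruence at a time:
  Start: x ≡ 1 (mod 3).
  Combine with x ≡ 0 (mod 8); new modulus lcm = 24.
    Write x = 1 + 3·t and substitute into x ≡ 0 (mod 8): 3·t ≡ 0 − 1 = -1 (mod 8).
    Reduce coefficients mod 8: 3·t ≡ 7 (mod 8).
    The inverse of 3 mod 8 is 3 (since 3·3 = 9 = 1·8 + 1), so t ≡ 3·7 = 21 ≡ 5 (mod 8).
    Then x = 1 + 3·5 = 16, valid modulo lcm(3, 8) = 24: x ≡ 16 (mod 24).
  Combine with x ≡ 12 (mod 13); new modulus lcm = 312.
    Write x = 16 + 24·t and substitute into x ≡ 12 (mod 13): 24·t ≡ 12 − 16 = -4 (mod 13).
    Reduce coefficients mod 13: 11·t ≡ 9 (mod 13).
    The inverse of 11 mod 13 is 6 (since 11·6 = 66 = 5·13 + 1), so t ≡ 6·9 = 54 ≡ 2 (mod 13).
    Then x = 16 + 24·2 = 64, valid modulo lcm(24, 13) = 312: x ≡ 64 (mod 312).
  Combine with x ≡ 0 (mod 17); new modulus lcm = 5304.
    Write x = 64 + 312·t and substitute into x ≡ 0 (mod 17): 312·t ≡ 0 − 64 = -64 (mod 17).
    Reduce coefficients mod 17: 6·t ≡ 4 (mod 17).
    The inverse of 6 mod 17 is 3 (since 6·3 = 18 = 1·17 + 1), so t ≡ 3·4 = 12 ≡ 12 (mod 17).
    Then x = 64 + 312·12 = 3808, valid modulo lcm(312, 17) = 5304: x ≡ 3808 (mod 5304).
Verify against each original: 3808 mod 3 = 1, 3808 mod 8 = 0, 3808 mod 13 = 12, 3808 mod 17 = 0.

x ≡ 3808 (mod 5304).


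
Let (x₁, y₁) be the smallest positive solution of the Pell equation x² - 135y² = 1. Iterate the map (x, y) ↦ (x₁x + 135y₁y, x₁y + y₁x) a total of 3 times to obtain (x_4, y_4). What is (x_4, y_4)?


Step 1: Find the fundamental solution (x₁, y₁) of x² - 135y² = 1.
  Expand √135 as a continued fraction. a₀ = ⌊√135⌋ = 11; iterate m_{k+1} = d_k·a_k − m_k, d_{k+1} = (135 − m_{k+1}²)/d_k, a_{k+1} = ⌊(a₀ + m_{k+1})/d_{k+1}⌋ (starting m₀ = 0, d₀ = 1), with convergents p_k = a_k·p_{k-1} + p_{k-2}, q_k = a_k·q_{k-1} + q_{k-2} (p₋₁ = 1, q₋₁ = 0):
  k = 0: a₀ = 11; p₀/q₀ = 11/1; p₀² − 135·q₀² = 121 − 135 = -14.
  k = 1: m = 11, d = 14, a = ⌊(11 + 11)/14⌋ = 1; p/q = (1·11 + 1)/(1·1 + 0) = 12/1; p² − 135·q² = 144 − 135 = 9.
  k = 2: m = 3, d = 9, a = ⌊(11 + 3)/9⌋ = 1; p/q = (1·12 + 11)/(1·1 + 1) = 23/2; p² − 135·q² = 529 − 540 = -11.
  k = 3: m = 6, d = 11, a = ⌊(11 + 6)/11⌋ = 1; p/q = (1·23 + 12)/(1·2 + 1) = 35/3; p² − 135·q² = 1225 − 1215 = 10.
  k = 4: m = 5, d = 10, a = ⌊(11 + 5)/10⌋ = 1; p/q = (1·35 + 23)/(1·3 + 2) = 58/5; p² − 135·q² = 3364 − 3375 = -11.
  k = 5: m = 5, d = 11, a = ⌊(11 + 5)/11⌋ = 1; p/q = (1·58 + 35)/(1·5 + 3) = 93/8; p² − 135·q² = 8649 − 8640 = 9.
  k = 6: m = 6, d = 9, a = ⌊(11 + 6)/9⌋ = 1; p/q = (1·93 + 58)/(1·8 + 5) = 151/13; p² − 135·q² = 22801 − 22815 = -14.
  k = 7: m = 3, d = 14, a = ⌊(11 + 3)/14⌋ = 1; p/q = (1·151 + 93)/(1·13 + 8) = 244/21; p² − 135·q² = 59536 − 59535 = 1.
  The first convergent with p² − 135·q² = 1 gives the fundamental solution (x₁, y₁) = (244, 21).
Step 2: Apply the recurrence (x_{n+1}, y_{n+1}) = (x₁x_n + 135y₁y_n, x₁y_n + y₁x_n) repeatedly.
  From (x_1, y_1) = (244, 21): x_2 = 244·244 + 135·21·21 = 119071; y_2 = 244·21 + 21·244 = 10248.
  From (x_2, y_2) = (119071, 10248): x_3 = 244·119071 + 135·21·10248 = 58106404; y_3 = 244·10248 + 21·119071 = 5001003.
  From (x_3, y_3) = (58106404, 5001003): x_4 = 244·58106404 + 135·21·5001003 = 28355806081; y_4 = 244·5001003 + 21·58106404 = 2440479216.
Step 3: Verify x_4² - 135·y_4² = 804051738503276578561 - 804051738503276578560 = 1 (should be 1). ✓

(x_1, y_1) = (244, 21); (x_4, y_4) = (28355806081, 2440479216).


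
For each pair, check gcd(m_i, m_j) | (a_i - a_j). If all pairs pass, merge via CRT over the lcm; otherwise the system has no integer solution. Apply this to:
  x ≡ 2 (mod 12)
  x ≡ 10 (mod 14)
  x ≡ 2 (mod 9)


Moduli 12, 14, 9 are not pairwise coprime, so CRT works modulo lcm(m_i) when all pairwise compatibility conditions hold.
Pairwise compatibility: gcd(m_i, m_j) must divide a_i - a_j for every pair.
Merge one congruence at a time:
  Start: x ≡ 2 (mod 12).
  Combine with x ≡ 10 (mod 14): gcd(12, 14) = 2; 10 - 2 = 8, which IS divisible by 2, so compatible.
    Write x = 2 + 12·t and substitute into x ≡ 10 (mod 14): 12·t ≡ 10 − 2 = 8 (mod 14).
    Divide the congruence (and modulus) by g = 2: 6·t ≡ 4 (mod 7).
    The inverse of 6 mod 7 is 6 (since 6·6 = 36 = 5·7 + 1), so t ≡ 6·4 = 24 ≡ 3 (mod 7).
    Then x = 2 + 12·3 = 38, valid modulo lcm(12, 14) = 84: x ≡ 38 (mod 84).
  Combine with x ≡ 2 (mod 9): gcd(84, 9) = 3; 2 - 38 = -36, which IS divisible by 3, so compatible.
    Write x = 38 + 84·t and substitute into x ≡ 2 (mod 9): 84·t ≡ 2 − 38 = -36 (mod 9).
    Divide the congruence (and modulus) by g = 3: 28·t ≡ -12 (mod 3).
    Reduce coefficients mod 3: 1·t ≡ 0 (mod 3).
    So t ≡ 0 (mod 3).
    Then x = 38 + 84·0 = 38, valid modulo lcm(84, 9) = 252: x ≡ 38 (mod 252).
Verify: 38 mod 12 = 2, 38 mod 14 = 10, 38 mod 9 = 2.

x ≡ 38 (mod 252).


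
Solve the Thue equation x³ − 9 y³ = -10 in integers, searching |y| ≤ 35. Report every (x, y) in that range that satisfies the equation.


The equation is x³ - 9y³ = -10. For fixed y, x³ = 9·y³ − 10, so a solution requires the RHS to be a perfect cube.
Strategy: iterate y from -35 to 35, compute RHS = 9·y³ − 10, and check whether it is a (positive or negative) perfect cube.
Check small values of y:
  y = 0: RHS = -10 is not a perfect cube.
  y = 1: RHS = -1 = (-1)³ ⇒ x = -1 works.
  y = -1: RHS = -19 is not a perfect cube.
  y = 2: RHS = 62 is not a perfect cube.
  y = -2: RHS = -82 is not a perfect cube.
  y = 3: RHS = 233 is not a perfect cube.
  y = -3: RHS = -253 is not a perfect cube.
Continuing the search up to |y| = 35 finds no further solutions beyond those listed.
Collected solutions: (-1, 1).

Solutions (with |y| ≤ 35): (-1, 1).


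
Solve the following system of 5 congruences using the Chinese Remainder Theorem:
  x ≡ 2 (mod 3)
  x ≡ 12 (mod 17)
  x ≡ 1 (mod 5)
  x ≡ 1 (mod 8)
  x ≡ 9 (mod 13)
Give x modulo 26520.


Product of moduli M = 3 · 17 · 5 · 8 · 13 = 26520.
Merge one congruence at a time:
  Start: x ≡ 2 (mod 3).
  Combine with x ≡ 12 (mod 17); new modulus lcm = 51.
    Write x = 2 + 3·t and substitute into x ≡ 12 (mod 17): 3·t ≡ 12 − 2 = 10 (mod 17).
    The inverse of 3 mod 17 is 6 (since 3·6 = 18 = 1·17 + 1), so t ≡ 6·10 = 60 ≡ 9 (mod 17).
    Then x = 2 + 3·9 = 29, valid modulo lcm(3, 17) = 51: x ≡ 29 (mod 51).
  Combine with x ≡ 1 (mod 5); new modulus lcm = 255.
    Write x = 29 + 51·t and substitute into x ≡ 1 (mod 5): 51·t ≡ 1 − 29 = -28 (mod 5).
    Reduce coefficients mod 5: 1·t ≡ 2 (mod 5).
    So t ≡ 2 (mod 5).
    Then x = 29 + 51·2 = 131, valid modulo lcm(51, 5) = 255: x ≡ 131 (mod 255).
  Combine with x ≡ 1 (mod 8); new modulus lcm = 2040.
    Write x = 131 + 255·t and substitute into x ≡ 1 (mod 8): 255·t ≡ 1 − 131 = -130 (mod 8).
    Reduce coefficients mod 8: 7·t ≡ 6 (mod 8).
    The inverse of 7 mod 8 is 7 (since 7·7 = 49 = 6·8 + 1), so t ≡ 7·6 = 42 ≡ 2 (mod 8).
    Then x = 131 + 255·2 = 641, valid modulo lcm(255, 8) = 2040: x ≡ 641 (mod 2040).
  Combine with x ≡ 9 (mod 13); new modulus lcm = 26520.
    Write x = 641 + 2040·t and substitute into x ≡ 9 (mod 13): 2040·t ≡ 9 − 641 = -632 (mod 13).
    Reduce coefficients mod 13: 12·t ≡ 5 (mod 13).
    The inverse of 12 mod 13 is 12 (since 12·12 = 144 = 11·13 + 1), so t ≡ 12·5 = 60 ≡ 8 (mod 13).
    Then x = 641 + 2040·8 = 16961, valid modulo lcm(2040, 13) = 26520: x ≡ 16961 (mod 26520).
Verify against each original: 16961 mod 3 = 2, 16961 mod 17 = 12, 16961 mod 5 = 1, 16961 mod 8 = 1, 16961 mod 13 = 9.

x ≡ 16961 (mod 26520).


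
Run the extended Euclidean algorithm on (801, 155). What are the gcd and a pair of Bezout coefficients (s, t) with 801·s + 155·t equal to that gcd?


Euclidean algorithm on (801, 155) — divide until remainder is 0:
  801 = 5 · 155 + 26
  155 = 5 · 26 + 25
  26 = 1 · 25 + 1
  25 = 25 · 1 + 0
gcd(801, 155) = 1.
Track Bezout coefficients alongside the remainders: start with r₀ = 801 = a·1 + b·0 (s = 1, t = 0) and r₁ = 155 = a·0 + b·1 (s = 0, t = 1); each new remainder r_{k+1} = r_{k-1} − q_k·r_k inherits s_{k+1} = s_{k-1} − q_k·s_k, t_{k+1} = t_{k-1} − q_k·t_k, so r_k = a·s_k + b·t_k at every step:
  q = 5: r = 26, s = 1 − 5·0 = 1, t = 0 − 5·1 = -5  (check: 801·1 + 155·(-5) = 26)
  q = 5: r = 25, s = 0 − 5·1 = -5, t = 1 − 5·(-5) = 26  (check: 801·(-5) + 155·26 = 25)
  q = 1: r = 1, s = 1 − 1·(-5) = 6, t = -5 − 1·26 = -31  (check: 801·6 + 155·(-31) = 1)
The row with r = 1 (the gcd) gives the Bezout coefficients s = 6, t = -31.
Result: 801 · (6) + 155 · (-31) = 1.

gcd(801, 155) = 1; s = 6, t = -31 (check: 801·6 + 155·(-31) = 1).


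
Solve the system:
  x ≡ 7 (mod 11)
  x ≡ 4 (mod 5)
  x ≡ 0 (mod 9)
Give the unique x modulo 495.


Moduli 11, 5, 9 are pairwise coprime; by CRT there is a unique solution modulo M = 11 · 5 · 9 = 495.
Solve pairwise, accumulating the modulus:
  Start with x ≡ 7 (mod 11).
  Combine with x ≡ 4 (mod 5): since gcd(11, 5) = 1, we get a unique residue mod 55.
    Write x = 7 + 11·t and substitute into x ≡ 4 (mod 5): 11·t ≡ 4 − 7 = -3 (mod 5).
    Reduce coefficients mod 5: 1·t ≡ 2 (mod 5).
    So t ≡ 2 (mod 5).
    Then x = 7 + 11·2 = 29, valid modulo lcm(11, 5) = 55: x ≡ 29 (mod 55).
  Combine with x ≡ 0 (mod 9): since gcd(55, 9) = 1, we get a unique residue mod 495.
    Write x = 29 + 55·t and substitute into x ≡ 0 (mod 9): 55·t ≡ 0 − 29 = -29 (mod 9).
    Reduce coefficients mod 9: 1·t ≡ 7 (mod 9).
    So t ≡ 7 (mod 9).
    Then x = 29 + 55·7 = 414, valid modulo lcm(55, 9) = 495: x ≡ 414 (mod 495).
Verify: 414 mod 11 = 7 ✓, 414 mod 5 = 4 ✓, 414 mod 9 = 0 ✓.

x ≡ 414 (mod 495).


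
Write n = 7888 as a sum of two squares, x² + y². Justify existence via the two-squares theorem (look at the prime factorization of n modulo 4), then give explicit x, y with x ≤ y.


Step 1: Factor n = 7888 = 2^4 · 17 · 29.
Step 2: Check the mod-4 condition on each prime factor: 2 = 2 (special); 17 ≡ 1 (mod 4), exponent 1; 29 ≡ 1 (mod 4), exponent 1.
All primes ≡ 3 (mod 4) appear to even exponent (or don't appear), so by the two-squares theorem n IS expressible as a sum of two squares.
Step 3: Build a representation. Group n = k² · m with k = 4 and m = 17 · 29 = 493 (a product of primes ≡ 1 (mod 4)); a representation of m scales to one of n via (k·x)² + (k·y)² = k²(x² + y²). Each prime p ≡ 1 (mod 4) is itself a sum of two squares; find a² by testing p − a² for a perfect square:
  17: 17 − 1² = 16 = 4² ⇒ 17 = 1² + 4².
  29: 29 − 1² = 28, 29 − 2² = 25 = 5² ⇒ 29 = 2² + 5².
  Combine using the Brahmagupta–Fibonacci identity (a² + b²)(c² + d²) = (ac − bd)² + (ad + bc)² = (ac + bd)² + (ad − bc)²:
  17 · 29 = 493: from (1² + 4²)(2² + 5²), take (1·2 − 4·5, 1·5 + 4·2) = (2 − 20, 5 + 8) = (-18, 13); dropping signs (only squares matter) gives (18, 13); check 18² + 13² = 324 + 169 = 493 ✓.
  Scale by k = 4: (4·18, 4·13) = (72, 52).
Step 4: Order so x ≤ y and verify: 52² + 72² = 2704 + 5184 = 7888 = n. ✓

n = 7888 = 52² + 72² (one valid representation with x ≤ y).


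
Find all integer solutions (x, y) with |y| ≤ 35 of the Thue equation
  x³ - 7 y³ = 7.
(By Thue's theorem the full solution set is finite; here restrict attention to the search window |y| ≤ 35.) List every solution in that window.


The equation is x³ - 7y³ = 7. For fixed y, x³ = 7·y³ + 7, so a solution requires the RHS to be a perfect cube.
Strategy: iterate y from -35 to 35, compute RHS = 7·y³ + 7, and check whether it is a (positive or negative) perfect cube.
Check small values of y:
  y = 0: RHS = 7 is not a perfect cube.
  y = 1: RHS = 14 is not a perfect cube.
  y = -1: RHS = 0 = (0)³ ⇒ x = 0 works.
  y = 2: RHS = 63 is not a perfect cube.
  y = -2: RHS = -49 is not a perfect cube.
  y = 3: RHS = 196 is not a perfect cube.
  y = -3: RHS = -182 is not a perfect cube.
Continuing the search up to |y| = 35 finds no further solutions beyond those listed.
Collected solutions: (0, -1).

Solutions (with |y| ≤ 35): (0, -1).


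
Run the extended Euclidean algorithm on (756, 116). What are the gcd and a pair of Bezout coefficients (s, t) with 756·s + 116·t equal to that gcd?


Euclidean algorithm on (756, 116) — divide until remainder is 0:
  756 = 6 · 116 + 60
  116 = 1 · 60 + 56
  60 = 1 · 56 + 4
  56 = 14 · 4 + 0
gcd(756, 116) = 4.
Track Bezout coefficients alongside the remainders: start with r₀ = 756 = a·1 + b·0 (s = 1, t = 0) and r₁ = 116 = a·0 + b·1 (s = 0, t = 1); each new remainder r_{k+1} = r_{k-1} − q_k·r_k inherits s_{k+1} = s_{k-1} − q_k·s_k, t_{k+1} = t_{k-1} − q_k·t_k, so r_k = a·s_k + b·t_k at every step:
  q = 6: r = 60, s = 1 − 6·0 = 1, t = 0 − 6·1 = -6  (check: 756·1 + 116·(-6) = 60)
  q = 1: r = 56, s = 0 − 1·1 = -1, t = 1 − 1·(-6) = 7  (check: 756·(-1) + 116·7 = 56)
  q = 1: r = 4, s = 1 − 1·(-1) = 2, t = -6 − 1·7 = -13  (check: 756·2 + 116·(-13) = 4)
The row with r = 4 (the gcd) gives the Bezout coefficients s = 2, t = -13.
Result: 756 · (2) + 116 · (-13) = 4.

gcd(756, 116) = 4; s = 2, t = -13 (check: 756·2 + 116·(-13) = 4).


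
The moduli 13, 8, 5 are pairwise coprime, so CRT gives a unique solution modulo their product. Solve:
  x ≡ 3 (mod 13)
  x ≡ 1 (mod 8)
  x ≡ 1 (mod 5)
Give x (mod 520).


Moduli 13, 8, 5 are pairwise coprime; by CRT there is a unique solution modulo M = 13 · 8 · 5 = 520.
Solve pairwise, accumulating the modulus:
  Start with x ≡ 3 (mod 13).
  Combine with x ≡ 1 (mod 8): since gcd(13, 8) = 1, we get a unique residue mod 104.
    Write x = 3 + 13·t and substitute into x ≡ 1 (mod 8): 13·t ≡ 1 − 3 = -2 (mod 8).
    Reduce coefficients mod 8: 5·t ≡ 6 (mod 8).
    The inverse of 5 mod 8 is 5 (since 5·5 = 25 = 3·8 + 1), so t ≡ 5·6 = 30 ≡ 6 (mod 8).
    Then x = 3 + 13·6 = 81, valid modulo lcm(13, 8) = 104: x ≡ 81 (mod 104).
  Combine with x ≡ 1 (mod 5): since gcd(104, 5) = 1, we get a unique residue mod 520.
    Write x = 81 + 104·t and substitute into x ≡ 1 (mod 5): 104·t ≡ 1 − 81 = -80 (mod 5).
    Reduce coefficients mod 5: 4·t ≡ 0 (mod 5).
    The inverse of 4 mod 5 is 4 (since 4·4 = 16 = 3·5 + 1), so t ≡ 4·0 = 0 ≡ 0 (mod 5).
    Then x = 81 + 104·0 = 81, valid modulo lcm(104, 5) = 520: x ≡ 81 (mod 520).
Verify: 81 mod 13 = 3 ✓, 81 mod 8 = 1 ✓, 81 mod 5 = 1 ✓.

x ≡ 81 (mod 520).


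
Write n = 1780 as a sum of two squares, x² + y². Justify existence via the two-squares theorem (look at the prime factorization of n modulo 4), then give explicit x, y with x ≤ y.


Step 1: Factor n = 1780 = 2^2 · 5 · 89.
Step 2: Check the mod-4 condition on each prime factor: 2 = 2 (special); 5 ≡ 1 (mod 4), exponent 1; 89 ≡ 1 (mod 4), exponent 1.
All primes ≡ 3 (mod 4) appear to even exponent (or don't appear), so by the two-squares theorem n IS expressible as a sum of two squares.
Step 3: Build a representation. Group n = k² · m with k = 2 and m = 5 · 89 = 445 (a product of primes ≡ 1 (mod 4)); a representation of m scales to one of n via (k·x)² + (k·y)² = k²(x² + y²). Each prime p ≡ 1 (mod 4) is itself a sum of two squares; find a² by testing p − a² for a perfect square:
  5: 5 − 1² = 4 = 2² ⇒ 5 = 1² + 2².
  89: 89 − 1² = 88, 89 − 2² = 85, 89 − 3² = 80, 89 − 4² = 73, 89 − 5² = 64 = 8² ⇒ 89 = 5² + 8².
  Combine using the Brahmagupta–Fibonacci identity (a² + b²)(c² + d²) = (ac − bd)² + (ad + bc)² = (ac + bd)² + (ad − bc)²:
  5 · 89 = 445: from (1² + 2²)(5² + 8²), take (1·5 − 2·8, 1·8 + 2·5) = (5 − 16, 8 + 10) = (-11, 18); dropping signs (only squares matter) gives (11, 18); check 11² + 18² = 121 + 324 = 445 ✓.
  Scale by k = 2: (2·11, 2·18) = (22, 36).
Step 4: Order so x ≤ y and verify: 22² + 36² = 484 + 1296 = 1780 = n. ✓

n = 1780 = 22² + 36² (one valid representation with x ≤ y).


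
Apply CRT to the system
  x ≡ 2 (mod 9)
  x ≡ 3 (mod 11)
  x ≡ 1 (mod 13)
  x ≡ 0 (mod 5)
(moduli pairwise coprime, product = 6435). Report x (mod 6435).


Product of moduli M = 9 · 11 · 13 · 5 = 6435.
Merge one congruence at a time:
  Start: x ≡ 2 (mod 9).
  Combine with x ≡ 3 (mod 11); new modulus lcm = 99.
    Write x = 2 + 9·t and substitute into x ≡ 3 (mod 11): 9·t ≡ 3 − 2 = 1 (mod 11).
    The inverse of 9 mod 11 is 5 (since 9·5 = 45 = 4·11 + 1), so t ≡ 5·1 = 5 ≡ 5 (mod 11).
    Then x = 2 + 9·5 = 47, valid modulo lcm(9, 11) = 99: x ≡ 47 (mod 99).
  Combine with x ≡ 1 (mod 13); new modulus lcm = 1287.
    Write x = 47 + 99·t and substitute into x ≡ 1 (mod 13): 99·t ≡ 1 − 47 = -46 (mod 13).
    Reduce coefficients mod 13: 8·t ≡ 6 (mod 13).
    The inverse of 8 mod 13 is 5 (since 8·5 = 40 = 3·13 + 1), so t ≡ 5·6 = 30 ≡ 4 (mod 13).
    Then x = 47 + 99·4 = 443, valid modulo lcm(99, 13) = 1287: x ≡ 443 (mod 1287).
  Combine with x ≡ 0 (mod 5); new modulus lcm = 6435.
    Write x = 443 + 1287·t and substitute into x ≡ 0 (mod 5): 1287·t ≡ 0 − 443 = -443 (mod 5).
    Reduce coefficients mod 5: 2·t ≡ 2 (mod 5).
    The inverse of 2 mod 5 is 3 (since 2·3 = 6 = 1·5 + 1), so t ≡ 3·2 = 6 ≡ 1 (mod 5).
    Then x = 443 + 1287·1 = 1730, valid modulo lcm(1287, 5) = 6435: x ≡ 1730 (mod 6435).
Verify against each original: 1730 mod 9 = 2, 1730 mod 11 = 3, 1730 mod 13 = 1, 1730 mod 5 = 0.

x ≡ 1730 (mod 6435).


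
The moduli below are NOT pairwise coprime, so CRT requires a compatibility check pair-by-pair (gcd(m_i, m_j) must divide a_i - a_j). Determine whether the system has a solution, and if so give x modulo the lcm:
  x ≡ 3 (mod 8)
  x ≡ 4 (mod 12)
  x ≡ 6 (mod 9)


Moduli 8, 12, 9 are not pairwise coprime, so CRT works modulo lcm(m_i) when all pairwise compatibility conditions hold.
Pairwise compatibility: gcd(m_i, m_j) must divide a_i - a_j for every pair.
Merge one congruence at a time:
  Start: x ≡ 3 (mod 8).
  Combine with x ≡ 4 (mod 12): gcd(8, 12) = 4, and 4 - 3 = 1 is NOT divisible by 4.
    ⇒ system is inconsistent (no integer solution).

No solution (the system is inconsistent).


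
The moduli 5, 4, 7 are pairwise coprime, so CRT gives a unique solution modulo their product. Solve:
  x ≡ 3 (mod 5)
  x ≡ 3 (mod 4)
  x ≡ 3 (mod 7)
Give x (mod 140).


Moduli 5, 4, 7 are pairwise coprime; by CRT there is a unique solution modulo M = 5 · 4 · 7 = 140.
Solve pairwise, accumulating the modulus:
  Start with x ≡ 3 (mod 5).
  Combine with x ≡ 3 (mod 4): since gcd(5, 4) = 1, we get a unique residue mod 20.
    Write x = 3 + 5·t and substitute into x ≡ 3 (mod 4): 5·t ≡ 3 − 3 = 0 (mod 4).
    Reduce coefficients mod 4: 1·t ≡ 0 (mod 4).
    So t ≡ 0 (mod 4).
    Then x = 3 + 5·0 = 3, valid modulo lcm(5, 4) = 20: x ≡ 3 (mod 20).
  Combine with x ≡ 3 (mod 7): since gcd(20, 7) = 1, we get a unique residue mod 140.
    Write x = 3 + 20·t and substitute into x ≡ 3 (mod 7): 20·t ≡ 3 − 3 = 0 (mod 7).
    Reduce coefficients mod 7: 6·t ≡ 0 (mod 7).
    The inverse of 6 mod 7 is 6 (since 6·6 = 36 = 5·7 + 1), so t ≡ 6·0 = 0 ≡ 0 (mod 7).
    Then x = 3 + 20·0 = 3, valid modulo lcm(20, 7) = 140: x ≡ 3 (mod 140).
Verify: 3 mod 5 = 3 ✓, 3 mod 4 = 3 ✓, 3 mod 7 = 3 ✓.

x ≡ 3 (mod 140).


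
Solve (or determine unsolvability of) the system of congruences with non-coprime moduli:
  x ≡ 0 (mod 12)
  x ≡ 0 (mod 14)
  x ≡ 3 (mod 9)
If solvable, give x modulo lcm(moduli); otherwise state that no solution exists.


Moduli 12, 14, 9 are not pairwise coprime, so CRT works modulo lcm(m_i) when all pairwise compatibility conditions hold.
Pairwise compatibility: gcd(m_i, m_j) must divide a_i - a_j for every pair.
Merge one congruence at a time:
  Start: x ≡ 0 (mod 12).
  Combine with x ≡ 0 (mod 14): gcd(12, 14) = 2; 0 - 0 = 0, which IS divisible by 2, so compatible.
    Write x = 0 + 12·t and substitute into x ≡ 0 (mod 14): 12·t ≡ 0 − 0 = 0 (mod 14).
    Divide the congruence (and modulus) by g = 2: 6·t ≡ 0 (mod 7).
    The inverse of 6 mod 7 is 6 (since 6·6 = 36 = 5·7 + 1), so t ≡ 6·0 = 0 ≡ 0 (mod 7).
    Then x = 0 + 12·0 = 0, valid modulo lcm(12, 14) = 84: x ≡ 0 (mod 84).
  Combine with x ≡ 3 (mod 9): gcd(84, 9) = 3; 3 - 0 = 3, which IS divisible by 3, so compatible.
    Write x = 0 + 84·t and substitute into x ≡ 3 (mod 9): 84·t ≡ 3 − 0 = 3 (mod 9).
    Divide the congruence (and modulus) by g = 3: 28·t ≡ 1 (mod 3).
    Reduce coefficients mod 3: 1·t ≡ 1 (mod 3).
    So t ≡ 1 (mod 3).
    Then x = 0 + 84·1 = 84, valid modulo lcm(84, 9) = 252: x ≡ 84 (mod 252).
Verify: 84 mod 12 = 0, 84 mod 14 = 0, 84 mod 9 = 3.

x ≡ 84 (mod 252).


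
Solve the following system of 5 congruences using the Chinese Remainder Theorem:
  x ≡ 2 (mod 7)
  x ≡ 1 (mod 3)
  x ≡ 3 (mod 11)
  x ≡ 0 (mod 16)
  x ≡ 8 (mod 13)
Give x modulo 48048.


Product of moduli M = 7 · 3 · 11 · 16 · 13 = 48048.
Merge one congruence at a time:
  Start: x ≡ 2 (mod 7).
  Combine with x ≡ 1 (mod 3); new modulus lcm = 21.
    Write x = 2 + 7·t and substitute into x ≡ 1 (mod 3): 7·t ≡ 1 − 2 = -1 (mod 3).
    Reduce coefficients mod 3: 1·t ≡ 2 (mod 3).
    So t ≡ 2 (mod 3).
    Then x = 2 + 7·2 = 16, valid modulo lcm(7, 3) = 21: x ≡ 16 (mod 21).
  Combine with x ≡ 3 (mod 11); new modulus lcm = 231.
    Write x = 16 + 21·t and substitute into x ≡ 3 (mod 11): 21·t ≡ 3 − 16 = -13 (mod 11).
    Reduce coefficients mod 11: 10·t ≡ 9 (mod 11).
    The inverse of 10 mod 11 is 10 (since 10·10 = 100 = 9·11 + 1), so t ≡ 10·9 = 90 ≡ 2 (mod 11).
    Then x = 16 + 21·2 = 58, valid modulo lcm(21, 11) = 231: x ≡ 58 (mod 231).
  Combine with x ≡ 0 (mod 16); new modulus lcm = 3696.
    Write x = 58 + 231·t and substitute into x ≡ 0 (mod 16): 231·t ≡ 0 − 58 = -58 (mod 16).
    Reduce coefficients mod 16: 7·t ≡ 6 (mod 16).
    The inverse of 7 mod 16 is 7 (since 7·7 = 49 = 3·16 + 1), so t ≡ 7·6 = 42 ≡ 10 (mod 16).
    Then x = 58 + 231·10 = 2368, valid modulo lcm(231, 16) = 3696: x ≡ 2368 (mod 3696).
  Combine with x ≡ 8 (mod 13); new modulus lcm = 48048.
    Write x = 2368 + 3696·t and substitute into x ≡ 8 (mod 13): 3696·t ≡ 8 − 2368 = -2360 (mod 13).
    Reduce coefficients mod 13: 4·t ≡ 6 (mod 13).
    The inverse of 4 mod 13 is 10 (since 4·10 = 40 = 3·13 + 1), so t ≡ 10·6 = 60 ≡ 8 (mod 13).
    Then x = 2368 + 3696·8 = 31936, valid modulo lcm(3696, 13) = 48048: x ≡ 31936 (mod 48048).
Verify against each original: 31936 mod 7 = 2, 31936 mod 3 = 1, 31936 mod 11 = 3, 31936 mod 16 = 0, 31936 mod 13 = 8.

x ≡ 31936 (mod 48048).


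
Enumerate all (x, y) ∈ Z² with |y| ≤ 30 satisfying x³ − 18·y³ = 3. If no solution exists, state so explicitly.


The equation is x³ - 18y³ = 3. For fixed y, x³ = 18·y³ + 3, so a solution requires the RHS to be a perfect cube.
Strategy: iterate y from -30 to 30, compute RHS = 18·y³ + 3, and check whether it is a (positive or negative) perfect cube.
Check small values of y:
  y = 0: RHS = 3 is not a perfect cube.
  y = 1: RHS = 21 is not a perfect cube.
  y = -1: RHS = -15 is not a perfect cube.
  y = 2: RHS = 147 is not a perfect cube.
  y = -2: RHS = -141 is not a perfect cube.
  y = 3: RHS = 489 is not a perfect cube.
  y = -3: RHS = -483 is not a perfect cube.
Continuing the search up to |y| = 30 finds no solutions either.
No (x, y) in the scanned range satisfies the equation.

No integer solutions with |y| ≤ 30.


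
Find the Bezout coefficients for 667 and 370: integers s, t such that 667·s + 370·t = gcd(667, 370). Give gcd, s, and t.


Euclidean algorithm on (667, 370) — divide until remainder is 0:
  667 = 1 · 370 + 297
  370 = 1 · 297 + 73
  297 = 4 · 73 + 5
  73 = 14 · 5 + 3
  5 = 1 · 3 + 2
  3 = 1 · 2 + 1
  2 = 2 · 1 + 0
gcd(667, 370) = 1.
Track Bezout coefficients alongside the remainders: start with r₀ = 667 = a·1 + b·0 (s = 1, t = 0) and r₁ = 370 = a·0 + b·1 (s = 0, t = 1); each new remainder r_{k+1} = r_{k-1} − q_k·r_k inherits s_{k+1} = s_{k-1} − q_k·s_k, t_{k+1} = t_{k-1} − q_k·t_k, so r_k = a·s_k + b·t_k at every step:
  q = 1: r = 297, s = 1 − 1·0 = 1, t = 0 − 1·1 = -1  (check: 667·1 + 370·(-1) = 297)
  q = 1: r = 73, s = 0 − 1·1 = -1, t = 1 − 1·(-1) = 2  (check: 667·(-1) + 370·2 = 73)
  q = 4: r = 5, s = 1 − 4·(-1) = 5, t = -1 − 4·2 = -9  (check: 667·5 + 370·(-9) = 5)
  q = 14: r = 3, s = -1 − 14·5 = -71, t = 2 − 14·(-9) = 128  (check: 667·(-71) + 370·128 = 3)
  q = 1: r = 2, s = 5 − 1·(-71) = 76, t = -9 − 1·128 = -137  (check: 667·76 + 370·(-137) = 2)
  q = 1: r = 1, s = -71 − 1·76 = -147, t = 128 − 1·(-137) = 265  (check: 667·(-147) + 370·265 = 1)
The row with r = 1 (the gcd) gives the Bezout coefficients s = -147, t = 265.
Result: 667 · (-147) + 370 · (265) = 1.

gcd(667, 370) = 1; s = -147, t = 265 (check: 667·(-147) + 370·265 = 1).


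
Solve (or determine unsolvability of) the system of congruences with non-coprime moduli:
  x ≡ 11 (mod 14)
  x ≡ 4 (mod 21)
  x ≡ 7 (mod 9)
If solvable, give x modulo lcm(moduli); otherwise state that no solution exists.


Moduli 14, 21, 9 are not pairwise coprime, so CRT works modulo lcm(m_i) when all pairwise compatibility conditions hold.
Pairwise compatibility: gcd(m_i, m_j) must divide a_i - a_j for every pair.
Merge one congruence at a time:
  Start: x ≡ 11 (mod 14).
  Combine with x ≡ 4 (mod 21): gcd(14, 21) = 7; 4 - 11 = -7, which IS divisible by 7, so compatible.
    Write x = 11 + 14·t and substitute into x ≡ 4 (mod 21): 14·t ≡ 4 − 11 = -7 (mod 21).
    Divide the congruence (and modulus) by g = 7: 2·t ≡ -1 (mod 3).
    Reduce coefficients mod 3: 2·t ≡ 2 (mod 3).
    The inverse of 2 mod 3 is 2 (since 2·2 = 4 = 1·3 + 1), so t ≡ 2·2 = 4 ≡ 1 (mod 3).
    Then x = 11 + 14·1 = 25, valid modulo lcm(14, 21) = 42: x ≡ 25 (mod 42).
  Combine with x ≡ 7 (mod 9): gcd(42, 9) = 3; 7 - 25 = -18, which IS divisible by 3, so compatible.
    Write x = 25 + 42·t and substitute into x ≡ 7 (mod 9): 42·t ≡ 7 − 25 = -18 (mod 9).
    Divide the congruence (and modulus) by g = 3: 14·t ≡ -6 (mod 3).
    Reduce coefficients mod 3: 2·t ≡ 0 (mod 3).
    The inverse of 2 mod 3 is 2 (since 2·2 = 4 = 1·3 + 1), so t ≡ 2·0 = 0 ≡ 0 (mod 3).
    Then x = 25 + 42·0 = 25, valid modulo lcm(42, 9) = 126: x ≡ 25 (mod 126).
Verify: 25 mod 14 = 11, 25 mod 21 = 4, 25 mod 9 = 7.

x ≡ 25 (mod 126).


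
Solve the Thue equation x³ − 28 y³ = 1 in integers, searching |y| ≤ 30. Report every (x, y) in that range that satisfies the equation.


The equation is x³ - 28y³ = 1. For fixed y, x³ = 28·y³ + 1, so a solution requires the RHS to be a perfect cube.
Strategy: iterate y from -30 to 30, compute RHS = 28·y³ + 1, and check whether it is a (positive or negative) perfect cube.
Check small values of y:
  y = 0: RHS = 1 = (1)³ ⇒ x = 1 works.
  y = 1: RHS = 29 is not a perfect cube.
  y = -1: RHS = -27 = (-3)³ ⇒ x = -3 works.
  y = 2: RHS = 225 is not a perfect cube.
  y = -2: RHS = -223 is not a perfect cube.
  y = 3: RHS = 757 is not a perfect cube.
  y = -3: RHS = -755 is not a perfect cube.
Continuing the search up to |y| = 30 finds no further solutions beyond those listed.
Collected solutions: (1, 0), (-3, -1).

Solutions (with |y| ≤ 30): (1, 0), (-3, -1).


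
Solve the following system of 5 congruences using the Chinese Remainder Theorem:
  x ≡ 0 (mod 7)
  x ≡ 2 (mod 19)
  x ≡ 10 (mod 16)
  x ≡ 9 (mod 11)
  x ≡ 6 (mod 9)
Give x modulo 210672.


Product of moduli M = 7 · 19 · 16 · 11 · 9 = 210672.
Merge one congruence at a time:
  Start: x ≡ 0 (mod 7).
  Combine with x ≡ 2 (mod 19); new modulus lcm = 133.
    Write x = 0 + 7·t and substitute into x ≡ 2 (mod 19): 7·t ≡ 2 − 0 = 2 (mod 19).
    The inverse of 7 mod 19 is 11 (since 7·11 = 77 = 4·19 + 1), so t ≡ 11·2 = 22 ≡ 3 (mod 19).
    Then x = 0 + 7·3 = 21, valid modulo lcm(7, 19) = 133: x ≡ 21 (mod 133).
  Combine with x ≡ 10 (mod 16); new modulus lcm = 2128.
    Write x = 21 + 133·t and substitute into x ≡ 10 (mod 16): 133·t ≡ 10 − 21 = -11 (mod 16).
    Reduce coefficients mod 16: 5·t ≡ 5 (mod 16).
    The inverse of 5 mod 16 is 13 (since 5·13 = 65 = 4·16 + 1), so t ≡ 13·5 = 65 ≡ 1 (mod 16).
    Then x = 21 + 133·1 = 154, valid modulo lcm(133, 16) = 2128: x ≡ 154 (mod 2128).
  Combine with x ≡ 9 (mod 11); new modulus lcm = 23408.
    Write x = 154 + 2128·t and substitute into x ≡ 9 (mod 11): 2128·t ≡ 9 − 154 = -145 (mod 11).
    Reduce coefficients mod 11: 5·t ≡ 9 (mod 11).
    The inverse of 5 mod 11 is 9 (since 5·9 = 45 = 4·11 + 1), so t ≡ 9·9 = 81 ≡ 4 (mod 11).
    Then x = 154 + 2128·4 = 8666, valid modulo lcm(2128, 11) = 23408: x ≡ 8666 (mod 23408).
  Combine with x ≡ 6 (mod 9); new modulus lcm = 210672.
    Write x = 8666 + 23408·t and substitute into x ≡ 6 (mod 9): 23408·t ≡ 6 − 8666 = -8660 (mod 9).
    Reduce coefficients mod 9: 8·t ≡ 7 (mod 9).
    The inverse of 8 mod 9 is 8 (since 8·8 = 64 = 7·9 + 1), so t ≡ 8·7 = 56 ≡ 2 (mod 9).
    Then x = 8666 + 23408·2 = 55482, valid modulo lcm(23408, 9) = 210672: x ≡ 55482 (mod 210672).
Verify against each original: 55482 mod 7 = 0, 55482 mod 19 = 2, 55482 mod 16 = 10, 55482 mod 11 = 9, 55482 mod 9 = 6.

x ≡ 55482 (mod 210672).


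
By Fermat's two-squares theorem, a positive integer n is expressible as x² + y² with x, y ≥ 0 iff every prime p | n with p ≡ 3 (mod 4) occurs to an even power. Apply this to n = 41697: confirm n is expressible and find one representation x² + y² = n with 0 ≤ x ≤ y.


Step 1: Factor n = 41697 = 3^2 · 41 · 113.
Step 2: Check the mod-4 condition on each prime factor: 3 ≡ 3 (mod 4), exponent 2 (must be even); 41 ≡ 1 (mod 4), exponent 1; 113 ≡ 1 (mod 4), exponent 1.
All primes ≡ 3 (mod 4) appear to even exponent (or don't appear), so by the two-squares theorem n IS expressible as a sum of two squares.
Step 3: Build a representation. Group n = k² · m with k = 3 and m = 41 · 113 = 4633 (a product of primes ≡ 1 (mod 4)); a representation of m scales to one of n via (k·x)² + (k·y)² = k²(x² + y²). Each prime p ≡ 1 (mod 4) is itself a sum of two squares; find a² by testing p − a² for a perfect square:
  41: 41 − 1² = 40, 41 − 2² = 37, 41 − 3² = 32, 41 − 4² = 25 = 5² ⇒ 41 = 4² + 5².
  113: 113 − 1² = 112, 113 − 2² = 109, 113 − 3² = 104, 113 − 4² = 97, 113 − 5² = 88, 113 − 6² = 77, 113 − 7² = 64 = 8² ⇒ 113 = 7² + 8².
  Combine using the Brahmagupta–Fibonacci identity (a² + b²)(c² + d²) = (ac − bd)² + (ad + bc)² = (ac + bd)² + (ad − bc)²:
  41 · 113 = 4633: from (4² + 5²)(7² + 8²), take (4·7 − 5·8, 4·8 + 5·7) = (28 − 40, 32 + 35) = (-12, 67); dropping signs (only squares matter) gives (12, 67); check 12² + 67² = 144 + 4489 = 4633 ✓.
  Scale by k = 3: (3·12, 3·67) = (36, 201).
Step 4: Order so x ≤ y and verify: 36² + 201² = 1296 + 40401 = 41697 = n. ✓

n = 41697 = 36² + 201² (one valid representation with x ≤ y).


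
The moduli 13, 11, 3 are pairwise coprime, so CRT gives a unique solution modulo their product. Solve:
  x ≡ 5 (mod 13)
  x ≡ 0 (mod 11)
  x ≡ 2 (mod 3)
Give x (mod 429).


Moduli 13, 11, 3 are pairwise coprime; by CRT there is a unique solution modulo M = 13 · 11 · 3 = 429.
Solve pairwise, accumulating the modulus:
  Start with x ≡ 5 (mod 13).
  Combine with x ≡ 0 (mod 11): since gcd(13, 11) = 1, we get a unique residue mod 143.
    Write x = 5 + 13·t and substitute into x ≡ 0 (mod 11): 13·t ≡ 0 − 5 = -5 (mod 11).
    Reduce coefficients mod 11: 2·t ≡ 6 (mod 11).
    The inverse of 2 mod 11 is 6 (since 2·6 = 12 = 1·11 + 1), so t ≡ 6·6 = 36 ≡ 3 (mod 11).
    Then x = 5 + 13·3 = 44, valid modulo lcm(13, 11) = 143: x ≡ 44 (mod 143).
  Combine with x ≡ 2 (mod 3): since gcd(143, 3) = 1, we get a unique residue mod 429.
    Write x = 44 + 143·t and substitute into x ≡ 2 (mod 3): 143·t ≡ 2 − 44 = -42 (mod 3).
    Reduce coefficients mod 3: 2·t ≡ 0 (mod 3).
    The inverse of 2 mod 3 is 2 (since 2·2 = 4 = 1·3 + 1), so t ≡ 2·0 = 0 ≡ 0 (mod 3).
    Then x = 44 + 143·0 = 44, valid modulo lcm(143, 3) = 429: x ≡ 44 (mod 429).
Verify: 44 mod 13 = 5 ✓, 44 mod 11 = 0 ✓, 44 mod 3 = 2 ✓.

x ≡ 44 (mod 429).


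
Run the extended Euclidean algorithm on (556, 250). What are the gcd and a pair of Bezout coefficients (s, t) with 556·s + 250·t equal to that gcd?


Euclidean algorithm on (556, 250) — divide until remainder is 0:
  556 = 2 · 250 + 56
  250 = 4 · 56 + 26
  56 = 2 · 26 + 4
  26 = 6 · 4 + 2
  4 = 2 · 2 + 0
gcd(556, 250) = 2.
Track Bezout coefficients alongside the remainders: start with r₀ = 556 = a·1 + b·0 (s = 1, t = 0) and r₁ = 250 = a·0 + b·1 (s = 0, t = 1); each new remainder r_{k+1} = r_{k-1} − q_k·r_k inherits s_{k+1} = s_{k-1} − q_k·s_k, t_{k+1} = t_{k-1} − q_k·t_k, so r_k = a·s_k + b·t_k at every step:
  q = 2: r = 56, s = 1 − 2·0 = 1, t = 0 − 2·1 = -2  (check: 556·1 + 250·(-2) = 56)
  q = 4: r = 26, s = 0 − 4·1 = -4, t = 1 − 4·(-2) = 9  (check: 556·(-4) + 250·9 = 26)
  q = 2: r = 4, s = 1 − 2·(-4) = 9, t = -2 − 2·9 = -20  (check: 556·9 + 250·(-20) = 4)
  q = 6: r = 2, s = -4 − 6·9 = -58, t = 9 − 6·(-20) = 129  (check: 556·(-58) + 250·129 = 2)
The row with r = 2 (the gcd) gives the Bezout coefficients s = -58, t = 129.
Result: 556 · (-58) + 250 · (129) = 2.

gcd(556, 250) = 2; s = -58, t = 129 (check: 556·(-58) + 250·129 = 2).


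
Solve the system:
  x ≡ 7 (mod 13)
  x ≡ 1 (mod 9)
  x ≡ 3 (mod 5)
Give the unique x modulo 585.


Moduli 13, 9, 5 are pairwise coprime; by CRT there is a unique solution modulo M = 13 · 9 · 5 = 585.
Solve pairwise, accumulating the modulus:
  Start with x ≡ 7 (mod 13).
  Combine with x ≡ 1 (mod 9): since gcd(13, 9) = 1, we get a unique residue mod 117.
    Write x = 7 + 13·t and substitute into x ≡ 1 (mod 9): 13·t ≡ 1 − 7 = -6 (mod 9).
    Reduce coefficients mod 9: 4·t ≡ 3 (mod 9).
    The inverse of 4 mod 9 is 7 (since 4·7 = 28 = 3·9 + 1), so t ≡ 7·3 = 21 ≡ 3 (mod 9).
    Then x = 7 + 13·3 = 46, valid modulo lcm(13, 9) = 117: x ≡ 46 (mod 117).
  Combine with x ≡ 3 (mod 5): since gcd(117, 5) = 1, we get a unique residue mod 585.
    Write x = 46 + 117·t and substitute into x ≡ 3 (mod 5): 117·t ≡ 3 − 46 = -43 (mod 5).
    Reduce coefficients mod 5: 2·t ≡ 2 (mod 5).
    The inverse of 2 mod 5 is 3 (since 2·3 = 6 = 1·5 + 1), so t ≡ 3·2 = 6 ≡ 1 (mod 5).
    Then x = 46 + 117·1 = 163, valid modulo lcm(117, 5) = 585: x ≡ 163 (mod 585).
Verify: 163 mod 13 = 7 ✓, 163 mod 9 = 1 ✓, 163 mod 5 = 3 ✓.

x ≡ 163 (mod 585).


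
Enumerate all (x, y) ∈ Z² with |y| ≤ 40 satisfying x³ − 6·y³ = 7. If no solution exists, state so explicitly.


The equation is x³ - 6y³ = 7. For fixed y, x³ = 6·y³ + 7, so a solution requires the RHS to be a perfect cube.
Strategy: iterate y from -40 to 40, compute RHS = 6·y³ + 7, and check whether it is a (positive or negative) perfect cube.
Check small values of y:
  y = 0: RHS = 7 is not a perfect cube.
  y = 1: RHS = 13 is not a perfect cube.
  y = -1: RHS = 1 = (1)³ ⇒ x = 1 works.
  y = 2: RHS = 55 is not a perfect cube.
  y = -2: RHS = -41 is not a perfect cube.
  y = 3: RHS = 169 is not a perfect cube.
  y = -3: RHS = -155 is not a perfect cube.
Continuing the search up to |y| = 40 finds no further solutions beyond those listed.
Collected solutions: (1, -1).

Solutions (with |y| ≤ 40): (1, -1).
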